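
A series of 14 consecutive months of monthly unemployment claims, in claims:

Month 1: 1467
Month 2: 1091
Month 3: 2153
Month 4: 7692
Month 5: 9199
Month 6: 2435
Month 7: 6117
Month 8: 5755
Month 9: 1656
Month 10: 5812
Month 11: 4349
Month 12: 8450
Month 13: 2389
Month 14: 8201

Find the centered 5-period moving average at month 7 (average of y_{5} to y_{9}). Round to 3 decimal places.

5032.400

Sum of periods 5–9: 9199 + 2435 + 6117 + 5755 + 1656 = 25162
Divide by 5: 25162 / 5 = 5032.400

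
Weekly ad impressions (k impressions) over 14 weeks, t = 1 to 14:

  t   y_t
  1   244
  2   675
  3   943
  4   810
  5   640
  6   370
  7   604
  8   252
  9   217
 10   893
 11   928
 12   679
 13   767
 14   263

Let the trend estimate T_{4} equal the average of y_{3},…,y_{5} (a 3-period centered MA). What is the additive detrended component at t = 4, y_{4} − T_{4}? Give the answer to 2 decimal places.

12.33

Trend T_4 = (943 + 810 + 640) / 3 = 2393/3 = 797.6667
Detrended value: 810 − 797.6667 = 12.33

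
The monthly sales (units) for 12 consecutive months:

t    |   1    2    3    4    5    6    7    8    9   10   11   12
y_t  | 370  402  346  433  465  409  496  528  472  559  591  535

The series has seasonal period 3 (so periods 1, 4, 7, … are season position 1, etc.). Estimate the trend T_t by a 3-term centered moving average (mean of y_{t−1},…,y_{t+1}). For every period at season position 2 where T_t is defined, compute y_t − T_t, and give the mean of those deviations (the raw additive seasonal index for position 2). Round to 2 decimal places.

Season position 2 occurs at t = 2, 5, 8, 11 (where T_t is defined).
t=2: T_2 = 372.6667; y_2 − T_2 = 402 − 372.6667 = 29.3333
t=5: T_5 = 435.6667; y_5 − T_5 = 465 − 435.6667 = 29.3333
t=8: T_8 = 498.6667; y_8 − T_8 = 528 − 498.6667 = 29.3333
t=11: T_11 = 561.6667; y_11 − T_11 = 591 − 561.6667 = 29.3333
Mean deviation: (29.3333 + 29.3333 + 29.3333 + 29.3333) / 4 = 29.33

29.33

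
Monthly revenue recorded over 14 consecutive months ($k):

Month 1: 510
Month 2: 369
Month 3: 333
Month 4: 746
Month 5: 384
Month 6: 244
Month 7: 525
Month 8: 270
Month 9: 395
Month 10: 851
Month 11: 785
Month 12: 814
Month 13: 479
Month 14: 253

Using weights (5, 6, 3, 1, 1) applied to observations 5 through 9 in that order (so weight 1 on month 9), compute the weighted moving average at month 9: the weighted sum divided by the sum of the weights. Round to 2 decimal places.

Weighted sum: 5·384 + 6·244 + 3·525 + 1·270 + 1·395 = 1920 + 1464 + 1575 + 270 + 395 = 5624
Weight total: 5 + 6 + 3 + 1 + 1 = 16
WMA = 5624 / 16 = 351.50

351.50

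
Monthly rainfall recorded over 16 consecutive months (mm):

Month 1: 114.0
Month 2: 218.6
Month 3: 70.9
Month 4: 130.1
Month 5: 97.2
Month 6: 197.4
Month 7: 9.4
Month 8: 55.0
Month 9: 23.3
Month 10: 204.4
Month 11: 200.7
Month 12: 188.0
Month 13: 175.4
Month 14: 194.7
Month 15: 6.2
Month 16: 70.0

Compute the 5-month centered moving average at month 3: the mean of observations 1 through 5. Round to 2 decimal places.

Sum of periods 1–5: 114.0 + 218.6 + 70.9 + 130.1 + 97.2 = 630.8
Divide by 5: 630.8 / 5 = 126.16

126.16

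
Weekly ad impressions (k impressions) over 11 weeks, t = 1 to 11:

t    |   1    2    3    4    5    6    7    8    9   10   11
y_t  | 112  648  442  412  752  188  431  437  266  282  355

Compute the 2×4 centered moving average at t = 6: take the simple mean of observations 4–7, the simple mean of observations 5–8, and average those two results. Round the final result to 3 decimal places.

448.875

Sum over 4–7: 412 + 752 + 188 + 431 = 1783
Sum over 5–8: 752 + 188 + 431 + 437 = 1808
CMA at t=6 = (1783 + 1808) / (2·4) = 3591 / 8 = 448.875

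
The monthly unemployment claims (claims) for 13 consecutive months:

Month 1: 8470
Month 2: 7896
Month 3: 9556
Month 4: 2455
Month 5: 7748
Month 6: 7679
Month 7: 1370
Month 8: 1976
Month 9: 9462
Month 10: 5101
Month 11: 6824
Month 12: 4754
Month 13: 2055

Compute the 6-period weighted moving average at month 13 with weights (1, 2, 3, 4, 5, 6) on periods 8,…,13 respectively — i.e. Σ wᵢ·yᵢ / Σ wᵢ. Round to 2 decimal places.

4742.81

Weighted sum: 1·1976 + 2·9462 + 3·5101 + 4·6824 + 5·4754 + 6·2055 = 1976 + 18924 + 15303 + 27296 + 23770 + 12330 = 99599
Weight total: 1 + 2 + 3 + 4 + 5 + 6 = 21
WMA = 99599 / 21 = 4742.81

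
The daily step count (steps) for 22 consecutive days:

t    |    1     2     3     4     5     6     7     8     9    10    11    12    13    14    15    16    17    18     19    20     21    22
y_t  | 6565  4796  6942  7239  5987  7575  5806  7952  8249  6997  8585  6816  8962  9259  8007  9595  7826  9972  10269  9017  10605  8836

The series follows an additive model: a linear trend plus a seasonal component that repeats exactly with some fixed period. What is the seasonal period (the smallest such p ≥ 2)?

First differences y_{t+1} − y_t: -1769, 2146, 297, -1252, 1588, -1769, 2146, 297, -1252, 1588, -1769, 2146, …
The difference pattern repeats every 5 terms and not for any smaller step, so p = 5.

5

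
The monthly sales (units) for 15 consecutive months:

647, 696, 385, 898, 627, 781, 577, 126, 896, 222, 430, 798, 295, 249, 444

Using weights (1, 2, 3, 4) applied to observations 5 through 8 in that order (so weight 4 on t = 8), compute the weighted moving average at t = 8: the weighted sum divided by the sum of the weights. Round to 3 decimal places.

442.400

Weighted sum: 1·627 + 2·781 + 3·577 + 4·126 = 627 + 1562 + 1731 + 504 = 4424
Weight total: 1 + 2 + 3 + 4 = 10
WMA = 4424 / 10 = 442.400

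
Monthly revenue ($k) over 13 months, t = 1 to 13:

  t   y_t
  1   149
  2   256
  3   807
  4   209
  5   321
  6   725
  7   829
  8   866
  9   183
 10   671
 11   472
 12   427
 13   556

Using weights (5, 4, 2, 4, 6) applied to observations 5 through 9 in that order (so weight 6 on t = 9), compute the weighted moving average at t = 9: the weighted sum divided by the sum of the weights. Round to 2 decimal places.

510.71

Weighted sum: 5·321 + 4·725 + 2·829 + 4·866 + 6·183 = 1605 + 2900 + 1658 + 3464 + 1098 = 10725
Weight total: 5 + 4 + 2 + 4 + 6 = 21
WMA = 10725 / 21 = 510.71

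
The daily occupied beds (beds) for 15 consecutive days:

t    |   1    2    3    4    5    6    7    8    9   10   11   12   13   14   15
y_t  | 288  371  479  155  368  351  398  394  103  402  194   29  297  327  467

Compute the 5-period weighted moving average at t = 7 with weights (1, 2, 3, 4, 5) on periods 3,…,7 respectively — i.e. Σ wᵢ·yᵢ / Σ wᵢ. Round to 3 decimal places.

Weighted sum: 1·479 + 2·155 + 3·368 + 4·351 + 5·398 = 479 + 310 + 1104 + 1404 + 1990 = 5287
Weight total: 1 + 2 + 3 + 4 + 5 = 15
WMA = 5287 / 15 = 352.467

352.467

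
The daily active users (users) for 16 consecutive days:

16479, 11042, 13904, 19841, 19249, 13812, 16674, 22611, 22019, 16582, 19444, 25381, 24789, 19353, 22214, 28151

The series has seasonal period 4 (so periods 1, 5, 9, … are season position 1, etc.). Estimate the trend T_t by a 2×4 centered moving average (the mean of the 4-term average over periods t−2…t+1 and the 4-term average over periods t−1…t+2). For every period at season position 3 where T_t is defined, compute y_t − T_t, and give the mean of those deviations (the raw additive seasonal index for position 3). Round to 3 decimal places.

-1758.750

Season position 3 occurs at t = 3, 7, 11 (where T_t is defined).
t=3: T_3 = 15662.75000; y_3 − T_3 = 13904 − 15662.75000 = -1758.75000
t=7: T_7 = 18432.75000; y_7 − T_7 = 16674 − 18432.75000 = -1758.75000
t=11: T_11 = 21202.75000; y_11 − T_11 = 19444 − 21202.75000 = -1758.75000
Mean deviation: (-1758.75000 + -1758.75000 + -1758.75000) / 3 = -1758.750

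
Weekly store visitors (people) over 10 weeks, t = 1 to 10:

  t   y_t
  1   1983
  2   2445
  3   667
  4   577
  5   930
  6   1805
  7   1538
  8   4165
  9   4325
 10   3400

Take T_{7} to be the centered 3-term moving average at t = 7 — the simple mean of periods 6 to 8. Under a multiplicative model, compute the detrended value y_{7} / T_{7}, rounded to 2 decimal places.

Trend T_7 = (1805 + 1538 + 4165) / 3 = 7508/3 = 2502.6667
Ratio to trend: 1538 / 2502.6667 = 0.61

0.61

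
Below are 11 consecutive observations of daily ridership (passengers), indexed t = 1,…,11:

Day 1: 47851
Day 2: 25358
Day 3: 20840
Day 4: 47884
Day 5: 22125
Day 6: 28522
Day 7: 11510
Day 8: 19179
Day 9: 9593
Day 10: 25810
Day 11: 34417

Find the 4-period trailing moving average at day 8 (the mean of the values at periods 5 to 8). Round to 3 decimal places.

Sum of periods 5–8: 22125 + 28522 + 11510 + 19179 = 81336
Divide by 4: 81336 / 4 = 20334.000

20334.000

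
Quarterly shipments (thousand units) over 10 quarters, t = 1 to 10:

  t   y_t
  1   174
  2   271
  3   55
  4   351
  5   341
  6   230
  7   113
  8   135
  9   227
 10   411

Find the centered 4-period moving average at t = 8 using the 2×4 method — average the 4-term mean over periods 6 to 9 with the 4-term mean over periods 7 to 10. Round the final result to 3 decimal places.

Sum over 6–9: 230 + 113 + 135 + 227 = 705
Sum over 7–10: 113 + 135 + 227 + 411 = 886
CMA at t=8 = (705 + 886) / (2·4) = 1591 / 8 = 198.875

198.875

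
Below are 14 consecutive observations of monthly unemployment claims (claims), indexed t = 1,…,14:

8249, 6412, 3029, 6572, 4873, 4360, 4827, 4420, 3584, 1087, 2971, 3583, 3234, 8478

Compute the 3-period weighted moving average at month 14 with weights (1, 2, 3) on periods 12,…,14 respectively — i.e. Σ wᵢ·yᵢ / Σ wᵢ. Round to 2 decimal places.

Weighted sum: 1·3583 + 2·3234 + 3·8478 = 3583 + 6468 + 25434 = 35485
Weight total: 1 + 2 + 3 = 6
WMA = 35485 / 6 = 5914.17

5914.17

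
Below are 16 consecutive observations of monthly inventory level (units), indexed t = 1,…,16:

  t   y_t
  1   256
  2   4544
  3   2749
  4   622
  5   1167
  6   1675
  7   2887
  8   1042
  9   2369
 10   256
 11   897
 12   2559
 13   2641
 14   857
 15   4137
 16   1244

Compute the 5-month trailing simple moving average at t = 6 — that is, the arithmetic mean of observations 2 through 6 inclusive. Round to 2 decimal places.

2151.40

Sum of periods 2–6: 4544 + 2749 + 622 + 1167 + 1675 = 10757
Divide by 5: 10757 / 5 = 2151.40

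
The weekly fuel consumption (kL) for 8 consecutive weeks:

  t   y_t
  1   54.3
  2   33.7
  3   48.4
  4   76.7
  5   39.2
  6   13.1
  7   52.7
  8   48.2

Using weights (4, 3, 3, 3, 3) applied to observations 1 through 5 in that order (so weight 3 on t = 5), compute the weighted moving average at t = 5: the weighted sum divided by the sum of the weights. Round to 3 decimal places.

Weighted sum: 4·54.3 + 3·33.7 + 3·48.4 + 3·76.7 + 3·39.2 = 217.2 + 101.1 + 145.2 + 230.1 + 117.6 = 811.2
Weight total: 4 + 3 + 3 + 3 + 3 = 16
WMA = 811.2 / 16 = 50.700

50.700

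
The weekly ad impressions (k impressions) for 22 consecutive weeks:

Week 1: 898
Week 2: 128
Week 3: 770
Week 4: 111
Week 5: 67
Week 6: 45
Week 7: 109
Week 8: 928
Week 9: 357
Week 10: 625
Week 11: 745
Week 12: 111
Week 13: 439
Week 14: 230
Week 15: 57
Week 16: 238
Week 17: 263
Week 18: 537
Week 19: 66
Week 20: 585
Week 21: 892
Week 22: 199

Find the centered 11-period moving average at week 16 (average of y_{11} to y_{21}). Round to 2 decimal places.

Sum of periods 11–21: 745 + 111 + 439 + 230 + 57 + 238 + 263 + 537 + 66 + 585 + 892 = 4163
Divide by 11: 4163 / 11 = 378.45

378.45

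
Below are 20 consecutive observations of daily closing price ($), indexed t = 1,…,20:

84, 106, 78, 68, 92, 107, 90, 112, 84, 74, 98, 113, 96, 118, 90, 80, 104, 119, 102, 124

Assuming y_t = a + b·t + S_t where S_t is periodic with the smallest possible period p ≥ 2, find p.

6

First differences y_{t+1} − y_t: 22, -28, -10, 24, 15, -17, 22, -28, -10, 24, 15, -17, 22, -28, …
The difference pattern repeats every 6 terms and not for any smaller step, so p = 6.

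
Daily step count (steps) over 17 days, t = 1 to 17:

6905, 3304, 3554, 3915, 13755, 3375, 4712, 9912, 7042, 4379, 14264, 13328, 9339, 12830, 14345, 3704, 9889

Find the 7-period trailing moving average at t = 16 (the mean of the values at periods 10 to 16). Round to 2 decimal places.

Sum of periods 10–16: 4379 + 14264 + 13328 + 9339 + 12830 + 14345 + 3704 = 72189
Divide by 7: 72189 / 7 = 10312.71

10312.71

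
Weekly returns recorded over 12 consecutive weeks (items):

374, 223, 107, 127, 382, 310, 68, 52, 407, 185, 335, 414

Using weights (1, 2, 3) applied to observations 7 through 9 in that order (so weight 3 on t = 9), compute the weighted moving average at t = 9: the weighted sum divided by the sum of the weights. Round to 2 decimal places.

Weighted sum: 1·68 + 2·52 + 3·407 = 68 + 104 + 1221 = 1393
Weight total: 1 + 2 + 3 = 6
WMA = 1393 / 6 = 232.17

232.17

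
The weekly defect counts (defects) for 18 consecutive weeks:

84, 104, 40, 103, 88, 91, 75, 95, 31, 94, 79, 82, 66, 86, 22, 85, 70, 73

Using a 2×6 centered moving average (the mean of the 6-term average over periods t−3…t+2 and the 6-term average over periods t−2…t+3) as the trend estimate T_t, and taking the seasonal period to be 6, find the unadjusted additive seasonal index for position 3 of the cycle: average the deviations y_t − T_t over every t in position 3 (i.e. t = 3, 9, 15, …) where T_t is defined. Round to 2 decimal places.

-45.75

Season position 3 occurs at t = 9, 15 (where T_t is defined).
t=9: T_9 = 76.7500; y_9 − T_9 = 31 − 76.7500 = -45.7500
t=15: T_15 = 67.7500; y_15 − T_15 = 22 − 67.7500 = -45.7500
Mean deviation: (-45.7500 + -45.7500) / 2 = -45.75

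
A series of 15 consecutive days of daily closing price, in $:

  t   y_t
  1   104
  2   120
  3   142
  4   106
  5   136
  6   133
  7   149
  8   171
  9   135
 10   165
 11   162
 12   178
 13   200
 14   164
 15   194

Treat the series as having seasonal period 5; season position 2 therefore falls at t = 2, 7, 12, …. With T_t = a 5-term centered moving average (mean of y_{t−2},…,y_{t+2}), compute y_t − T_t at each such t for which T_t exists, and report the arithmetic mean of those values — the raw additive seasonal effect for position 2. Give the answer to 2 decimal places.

Season position 2 occurs at t = 7, 12 (where T_t is defined).
t=7: T_7 = 144.8000; y_7 − T_7 = 149 − 144.8000 = 4.2000
t=12: T_12 = 173.8000; y_12 − T_12 = 178 − 173.8000 = 4.2000
Mean deviation: (4.2000 + 4.2000) / 2 = 4.20

4.20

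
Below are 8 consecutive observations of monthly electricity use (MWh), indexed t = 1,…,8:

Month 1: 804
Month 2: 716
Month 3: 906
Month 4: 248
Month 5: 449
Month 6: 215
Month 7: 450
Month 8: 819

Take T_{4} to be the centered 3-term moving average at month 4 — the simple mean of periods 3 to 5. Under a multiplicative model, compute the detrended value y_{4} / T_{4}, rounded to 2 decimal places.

Trend T_4 = (906 + 248 + 449) / 3 = 1603/3 = 534.3333
Ratio to trend: 248 / 534.3333 = 0.46

0.46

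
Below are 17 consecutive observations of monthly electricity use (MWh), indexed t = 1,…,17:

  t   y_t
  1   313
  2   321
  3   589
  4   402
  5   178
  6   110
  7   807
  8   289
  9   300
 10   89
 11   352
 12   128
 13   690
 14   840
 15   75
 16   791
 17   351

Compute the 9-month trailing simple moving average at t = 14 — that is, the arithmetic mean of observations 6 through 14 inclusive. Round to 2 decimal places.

Sum of periods 6–14: 110 + 807 + 289 + 300 + 89 + 352 + 128 + 690 + 840 = 3605
Divide by 9: 3605 / 9 = 400.56

400.56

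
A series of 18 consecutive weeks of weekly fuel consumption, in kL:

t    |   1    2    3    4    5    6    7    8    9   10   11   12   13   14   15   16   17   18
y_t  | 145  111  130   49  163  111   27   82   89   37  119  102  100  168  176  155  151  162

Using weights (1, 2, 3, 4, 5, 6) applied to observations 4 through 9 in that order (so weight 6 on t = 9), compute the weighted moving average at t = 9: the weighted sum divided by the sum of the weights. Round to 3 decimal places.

83.810

Weighted sum: 1·49 + 2·163 + 3·111 + 4·27 + 5·82 + 6·89 = 49 + 326 + 333 + 108 + 410 + 534 = 1760
Weight total: 1 + 2 + 3 + 4 + 5 + 6 = 21
WMA = 1760 / 21 = 83.810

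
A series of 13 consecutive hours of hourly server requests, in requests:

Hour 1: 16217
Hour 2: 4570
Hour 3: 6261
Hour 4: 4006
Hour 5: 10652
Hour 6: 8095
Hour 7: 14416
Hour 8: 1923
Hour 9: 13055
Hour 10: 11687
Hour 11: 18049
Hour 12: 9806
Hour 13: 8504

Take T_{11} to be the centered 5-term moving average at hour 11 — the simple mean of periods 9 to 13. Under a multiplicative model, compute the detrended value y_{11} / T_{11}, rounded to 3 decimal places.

Trend T_11 = (13055 + 11687 + 18049 + 9806 + 8504) / 5 = 61101/5 = 12220.20000
Ratio to trend: 18049 / 12220.20000 = 1.477

1.477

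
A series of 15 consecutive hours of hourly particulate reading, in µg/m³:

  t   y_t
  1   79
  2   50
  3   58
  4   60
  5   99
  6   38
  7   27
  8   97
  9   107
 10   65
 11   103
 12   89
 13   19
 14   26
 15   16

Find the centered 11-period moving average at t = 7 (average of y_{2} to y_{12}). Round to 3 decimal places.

72.091

Sum of periods 2–12: 50 + 58 + 60 + 99 + 38 + 27 + 97 + 107 + 65 + 103 + 89 = 793
Divide by 11: 793 / 11 = 72.091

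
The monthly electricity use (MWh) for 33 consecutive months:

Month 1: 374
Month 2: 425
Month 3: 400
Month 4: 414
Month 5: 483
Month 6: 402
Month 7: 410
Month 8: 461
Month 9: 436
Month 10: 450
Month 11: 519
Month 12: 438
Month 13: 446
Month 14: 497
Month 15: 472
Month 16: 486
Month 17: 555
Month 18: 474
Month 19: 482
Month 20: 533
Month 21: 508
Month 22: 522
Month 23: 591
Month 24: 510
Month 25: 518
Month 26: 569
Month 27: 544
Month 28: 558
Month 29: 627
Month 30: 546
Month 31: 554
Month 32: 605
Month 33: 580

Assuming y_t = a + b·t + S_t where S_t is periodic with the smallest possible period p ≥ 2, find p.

First differences y_{t+1} − y_t: 51, -25, 14, 69, -81, 8, 51, -25, 14, 69, -81, 8, 51, -25, …
The difference pattern repeats every 6 terms and not for any smaller step, so p = 6.

6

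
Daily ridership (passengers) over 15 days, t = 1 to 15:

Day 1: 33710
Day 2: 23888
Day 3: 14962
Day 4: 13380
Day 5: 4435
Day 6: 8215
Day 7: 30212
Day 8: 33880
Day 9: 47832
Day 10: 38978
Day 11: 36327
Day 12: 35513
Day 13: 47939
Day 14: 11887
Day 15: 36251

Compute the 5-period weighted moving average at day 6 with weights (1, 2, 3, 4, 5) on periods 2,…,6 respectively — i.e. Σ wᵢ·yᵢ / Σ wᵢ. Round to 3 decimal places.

10184.467

Weighted sum: 1·23888 + 2·14962 + 3·13380 + 4·4435 + 5·8215 = 23888 + 29924 + 40140 + 17740 + 41075 = 152767
Weight total: 1 + 2 + 3 + 4 + 5 = 15
WMA = 152767 / 15 = 10184.467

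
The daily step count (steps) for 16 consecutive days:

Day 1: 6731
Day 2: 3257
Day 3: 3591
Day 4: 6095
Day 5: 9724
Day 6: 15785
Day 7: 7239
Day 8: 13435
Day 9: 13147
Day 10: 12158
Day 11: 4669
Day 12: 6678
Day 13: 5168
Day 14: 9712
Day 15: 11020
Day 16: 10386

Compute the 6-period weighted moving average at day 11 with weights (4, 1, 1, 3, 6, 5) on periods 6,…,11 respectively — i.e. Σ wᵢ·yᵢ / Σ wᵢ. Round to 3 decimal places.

Weighted sum: 4·15785 + 1·7239 + 1·13435 + 3·13147 + 6·12158 + 5·4669 = 63140 + 7239 + 13435 + 39441 + 72948 + 23345 = 219548
Weight total: 4 + 1 + 1 + 3 + 6 + 5 = 20
WMA = 219548 / 20 = 10977.400

10977.400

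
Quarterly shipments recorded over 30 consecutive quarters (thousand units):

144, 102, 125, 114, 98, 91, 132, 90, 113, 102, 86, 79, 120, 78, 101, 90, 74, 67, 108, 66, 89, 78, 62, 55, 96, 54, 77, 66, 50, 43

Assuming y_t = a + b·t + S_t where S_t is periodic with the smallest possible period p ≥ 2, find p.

First differences y_{t+1} − y_t: -42, 23, -11, -16, -7, 41, -42, 23, -11, -16, -7, 41, -42, 23, …
The difference pattern repeats every 6 terms and not for any smaller step, so p = 6.

6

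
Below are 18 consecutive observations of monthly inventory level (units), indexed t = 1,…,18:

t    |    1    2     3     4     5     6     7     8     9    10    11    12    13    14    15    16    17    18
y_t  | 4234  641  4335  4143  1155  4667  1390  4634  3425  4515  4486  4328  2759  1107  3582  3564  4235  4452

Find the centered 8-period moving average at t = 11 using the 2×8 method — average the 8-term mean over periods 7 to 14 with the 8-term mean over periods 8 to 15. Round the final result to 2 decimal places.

3467.50

Sum over 7–14: 1390 + 4634 + 3425 + 4515 + 4486 + 4328 + 2759 + 1107 = 26644
Sum over 8–15: 4634 + 3425 + 4515 + 4486 + 4328 + 2759 + 1107 + 3582 = 28836
CMA at t=11 = (26644 + 28836) / (2·8) = 55480 / 16 = 3467.50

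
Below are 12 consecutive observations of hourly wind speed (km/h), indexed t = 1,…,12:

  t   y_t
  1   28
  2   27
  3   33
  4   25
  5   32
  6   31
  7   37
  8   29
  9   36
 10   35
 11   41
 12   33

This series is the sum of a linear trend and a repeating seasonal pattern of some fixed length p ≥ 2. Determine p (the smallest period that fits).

First differences y_{t+1} − y_t: -1, 6, -8, 7, -1, 6, -8, 7, -1, 6, …
The difference pattern repeats every 4 terms and not for any smaller step, so p = 4.

4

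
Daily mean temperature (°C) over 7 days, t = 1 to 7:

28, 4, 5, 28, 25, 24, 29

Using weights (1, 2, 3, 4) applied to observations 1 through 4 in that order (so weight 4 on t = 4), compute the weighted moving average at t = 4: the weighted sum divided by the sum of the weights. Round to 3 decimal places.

Weighted sum: 1·28 + 2·4 + 3·5 + 4·28 = 28 + 8 + 15 + 112 = 163
Weight total: 1 + 2 + 3 + 4 = 10
WMA = 163 / 10 = 16.300

16.300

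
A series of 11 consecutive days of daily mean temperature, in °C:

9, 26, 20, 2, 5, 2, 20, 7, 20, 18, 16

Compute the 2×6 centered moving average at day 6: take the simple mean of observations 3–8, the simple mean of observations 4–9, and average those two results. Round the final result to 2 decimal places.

Sum over 3–8: 20 + 2 + 5 + 2 + 20 + 7 = 56
Sum over 4–9: 2 + 5 + 2 + 20 + 7 + 20 = 56
CMA at t=6 = (56 + 56) / (2·6) = 112 / 12 = 9.33

9.33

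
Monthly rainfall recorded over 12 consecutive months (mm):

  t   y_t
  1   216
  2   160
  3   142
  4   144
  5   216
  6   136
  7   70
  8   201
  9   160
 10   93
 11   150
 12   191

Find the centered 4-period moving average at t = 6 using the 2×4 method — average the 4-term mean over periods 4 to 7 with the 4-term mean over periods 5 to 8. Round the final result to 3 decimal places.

Sum over 4–7: 144 + 216 + 136 + 70 = 566
Sum over 5–8: 216 + 136 + 70 + 201 = 623
CMA at t=6 = (566 + 623) / (2·4) = 1189 / 8 = 148.625

148.625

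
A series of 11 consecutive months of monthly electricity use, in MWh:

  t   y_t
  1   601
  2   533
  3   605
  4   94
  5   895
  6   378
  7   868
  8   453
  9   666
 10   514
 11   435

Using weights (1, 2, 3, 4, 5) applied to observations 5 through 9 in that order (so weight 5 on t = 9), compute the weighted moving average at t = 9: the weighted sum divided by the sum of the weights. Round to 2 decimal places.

Weighted sum: 1·895 + 2·378 + 3·868 + 4·453 + 5·666 = 895 + 756 + 2604 + 1812 + 3330 = 9397
Weight total: 1 + 2 + 3 + 4 + 5 = 15
WMA = 9397 / 15 = 626.47

626.47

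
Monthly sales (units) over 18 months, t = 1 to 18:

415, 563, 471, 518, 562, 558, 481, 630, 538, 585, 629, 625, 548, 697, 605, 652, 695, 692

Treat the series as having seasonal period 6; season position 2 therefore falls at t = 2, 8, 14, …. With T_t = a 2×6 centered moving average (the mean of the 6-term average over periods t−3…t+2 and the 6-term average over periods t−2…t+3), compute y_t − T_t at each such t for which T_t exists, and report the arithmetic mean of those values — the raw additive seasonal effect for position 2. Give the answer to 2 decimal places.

Season position 2 occurs at t = 8, 14 (where T_t is defined).
t=8: T_8 = 564.5833; y_8 − T_8 = 630 − 564.5833 = 65.4167
t=14: T_14 = 631.5000; y_14 − T_14 = 697 − 631.5000 = 65.5000
Mean deviation: (65.4167 + 65.5000) / 2 = 65.46

65.46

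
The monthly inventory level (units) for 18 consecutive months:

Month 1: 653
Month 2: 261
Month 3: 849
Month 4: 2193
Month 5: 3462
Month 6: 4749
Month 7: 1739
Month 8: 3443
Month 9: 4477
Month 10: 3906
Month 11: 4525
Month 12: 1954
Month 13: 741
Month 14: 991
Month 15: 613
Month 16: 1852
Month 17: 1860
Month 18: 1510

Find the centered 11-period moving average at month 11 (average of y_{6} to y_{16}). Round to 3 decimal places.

Sum of periods 6–16: 4749 + 1739 + 3443 + 4477 + 3906 + 4525 + 1954 + 741 + 991 + 613 + 1852 = 28990
Divide by 11: 28990 / 11 = 2635.455

2635.455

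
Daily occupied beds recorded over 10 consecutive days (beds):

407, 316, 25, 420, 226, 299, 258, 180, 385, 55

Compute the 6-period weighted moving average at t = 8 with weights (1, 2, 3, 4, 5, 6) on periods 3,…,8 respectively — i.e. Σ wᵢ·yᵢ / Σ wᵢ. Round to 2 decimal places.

Weighted sum: 1·25 + 2·420 + 3·226 + 4·299 + 5·258 + 6·180 = 25 + 840 + 678 + 1196 + 1290 + 1080 = 5109
Weight total: 1 + 2 + 3 + 4 + 5 + 6 = 21
WMA = 5109 / 21 = 243.29

243.29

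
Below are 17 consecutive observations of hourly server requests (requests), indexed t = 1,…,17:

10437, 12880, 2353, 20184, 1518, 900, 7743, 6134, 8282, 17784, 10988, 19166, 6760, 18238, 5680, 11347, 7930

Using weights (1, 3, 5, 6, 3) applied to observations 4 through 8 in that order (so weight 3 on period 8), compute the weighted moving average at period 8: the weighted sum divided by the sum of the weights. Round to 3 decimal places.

Weighted sum: 1·20184 + 3·1518 + 5·900 + 6·7743 + 3·6134 = 20184 + 4554 + 4500 + 46458 + 18402 = 94098
Weight total: 1 + 3 + 5 + 6 + 3 = 18
WMA = 94098 / 18 = 5227.667

5227.667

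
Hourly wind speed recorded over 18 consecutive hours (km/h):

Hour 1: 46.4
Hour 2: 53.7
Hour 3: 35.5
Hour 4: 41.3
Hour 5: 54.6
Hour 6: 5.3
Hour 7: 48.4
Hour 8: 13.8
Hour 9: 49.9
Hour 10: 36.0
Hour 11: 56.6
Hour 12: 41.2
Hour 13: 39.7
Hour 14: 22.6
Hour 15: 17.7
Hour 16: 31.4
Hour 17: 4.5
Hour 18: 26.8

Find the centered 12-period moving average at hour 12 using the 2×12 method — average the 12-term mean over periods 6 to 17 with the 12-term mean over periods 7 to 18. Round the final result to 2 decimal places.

31.49

Sum over 6–17: 5.3 + 48.4 + 13.8 + 49.9 + 36.0 + 56.6 + 41.2 + 39.7 + 22.6 + 17.7 + 31.4 + 4.5 = 367.1
Sum over 7–18: 48.4 + 13.8 + 49.9 + 36.0 + 56.6 + 41.2 + 39.7 + 22.6 + 17.7 + 31.4 + 4.5 + 26.8 = 388.6
CMA at t=12 = (367.1 + 388.6) / (2·12) = 755.7 / 24 = 31.49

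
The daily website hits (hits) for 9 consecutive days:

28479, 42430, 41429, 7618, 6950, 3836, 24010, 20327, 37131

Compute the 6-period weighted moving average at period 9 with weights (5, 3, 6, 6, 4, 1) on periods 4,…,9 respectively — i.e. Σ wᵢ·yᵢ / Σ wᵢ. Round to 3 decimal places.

Weighted sum: 5·7618 + 3·6950 + 6·3836 + 6·24010 + 4·20327 + 1·37131 = 38090 + 20850 + 23016 + 144060 + 81308 + 37131 = 344455
Weight total: 5 + 3 + 6 + 6 + 4 + 1 = 25
WMA = 344455 / 25 = 13778.200

13778.200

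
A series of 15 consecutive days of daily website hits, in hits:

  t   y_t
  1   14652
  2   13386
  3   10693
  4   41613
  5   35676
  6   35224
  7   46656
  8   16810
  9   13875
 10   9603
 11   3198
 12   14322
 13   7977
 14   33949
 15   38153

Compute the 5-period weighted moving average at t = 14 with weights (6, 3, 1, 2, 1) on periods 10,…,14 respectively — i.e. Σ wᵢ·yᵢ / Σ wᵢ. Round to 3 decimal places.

Weighted sum: 6·9603 + 3·3198 + 1·14322 + 2·7977 + 1·33949 = 57618 + 9594 + 14322 + 15954 + 33949 = 131437
Weight total: 6 + 3 + 1 + 2 + 1 = 13
WMA = 131437 / 13 = 10110.538

10110.538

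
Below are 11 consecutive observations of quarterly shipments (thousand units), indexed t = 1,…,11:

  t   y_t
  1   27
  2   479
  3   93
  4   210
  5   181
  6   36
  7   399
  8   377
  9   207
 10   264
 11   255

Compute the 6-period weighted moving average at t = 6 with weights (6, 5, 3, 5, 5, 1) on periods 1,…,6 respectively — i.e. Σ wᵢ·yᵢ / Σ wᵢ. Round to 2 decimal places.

193.08

Weighted sum: 6·27 + 5·479 + 3·93 + 5·210 + 5·181 + 1·36 = 162 + 2395 + 279 + 1050 + 905 + 36 = 4827
Weight total: 6 + 5 + 3 + 5 + 5 + 1 = 25
WMA = 4827 / 25 = 193.08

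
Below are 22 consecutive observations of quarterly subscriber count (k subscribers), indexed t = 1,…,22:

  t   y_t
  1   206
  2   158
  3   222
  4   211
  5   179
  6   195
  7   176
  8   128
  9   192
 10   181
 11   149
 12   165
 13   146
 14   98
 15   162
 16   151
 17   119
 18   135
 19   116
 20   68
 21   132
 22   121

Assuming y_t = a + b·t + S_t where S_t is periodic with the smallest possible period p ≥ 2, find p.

6

First differences y_{t+1} − y_t: -48, 64, -11, -32, 16, -19, -48, 64, -11, -32, 16, -19, -48, 64, …
The difference pattern repeats every 6 terms and not for any smaller step, so p = 6.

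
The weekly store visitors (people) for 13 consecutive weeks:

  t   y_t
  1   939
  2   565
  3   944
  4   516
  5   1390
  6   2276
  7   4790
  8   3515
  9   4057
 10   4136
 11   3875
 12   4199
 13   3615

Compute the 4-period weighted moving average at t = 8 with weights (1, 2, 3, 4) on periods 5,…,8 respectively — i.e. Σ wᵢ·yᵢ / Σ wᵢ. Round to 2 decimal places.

3437.20

Weighted sum: 1·1390 + 2·2276 + 3·4790 + 4·3515 = 1390 + 4552 + 14370 + 14060 = 34372
Weight total: 1 + 2 + 3 + 4 = 10
WMA = 34372 / 10 = 3437.20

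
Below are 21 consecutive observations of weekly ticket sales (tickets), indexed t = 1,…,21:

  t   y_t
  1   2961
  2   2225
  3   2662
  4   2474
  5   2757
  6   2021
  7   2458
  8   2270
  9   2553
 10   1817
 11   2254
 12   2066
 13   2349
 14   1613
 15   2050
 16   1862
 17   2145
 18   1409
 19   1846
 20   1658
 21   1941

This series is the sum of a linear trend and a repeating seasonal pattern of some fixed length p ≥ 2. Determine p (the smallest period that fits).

First differences y_{t+1} − y_t: -736, 437, -188, 283, -736, 437, -188, 283, -736, 437, …
The difference pattern repeats every 4 terms and not for any smaller step, so p = 4.

4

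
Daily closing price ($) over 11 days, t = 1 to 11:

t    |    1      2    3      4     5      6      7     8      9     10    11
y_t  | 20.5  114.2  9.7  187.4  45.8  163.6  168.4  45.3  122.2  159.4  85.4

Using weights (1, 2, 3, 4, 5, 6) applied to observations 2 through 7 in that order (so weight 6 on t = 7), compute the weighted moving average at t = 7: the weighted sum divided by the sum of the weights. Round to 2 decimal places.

128.92

Weighted sum: 1·114.2 + 2·9.7 + 3·187.4 + 4·45.8 + 5·163.6 + 6·168.4 = 114.2 + 19.4 + 562.2 + 183.2 + 818.0 + 1010.4 = 2707.4
Weight total: 1 + 2 + 3 + 4 + 5 + 6 = 21
WMA = 2707.4 / 21 = 128.92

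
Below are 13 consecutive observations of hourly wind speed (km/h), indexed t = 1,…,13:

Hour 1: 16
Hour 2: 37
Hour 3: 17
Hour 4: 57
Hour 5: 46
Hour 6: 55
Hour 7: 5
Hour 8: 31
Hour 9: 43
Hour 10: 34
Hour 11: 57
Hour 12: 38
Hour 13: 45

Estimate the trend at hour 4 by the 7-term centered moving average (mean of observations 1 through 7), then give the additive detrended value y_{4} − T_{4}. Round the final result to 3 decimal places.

23.714

Trend T_4 = (16 + 37 + 17 + 57 + 46 + 55 + 5) / 7 = 233/7 = 33.28571
Detrended value: 57 − 33.28571 = 23.714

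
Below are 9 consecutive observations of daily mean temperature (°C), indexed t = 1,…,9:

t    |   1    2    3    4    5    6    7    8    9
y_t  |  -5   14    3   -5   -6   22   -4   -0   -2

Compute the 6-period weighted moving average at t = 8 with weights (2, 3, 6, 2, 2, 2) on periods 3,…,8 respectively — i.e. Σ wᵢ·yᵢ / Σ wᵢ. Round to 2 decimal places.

-0.53

Weighted sum: 2·3 + 3·-5 + 6·-6 + 2·22 + 2·-4 + 2·-0 = 6 + -15 + -36 + 44 + -8 + 0 = -9
Weight total: 2 + 3 + 6 + 2 + 2 + 2 = 17
WMA = -9 / 17 = -0.53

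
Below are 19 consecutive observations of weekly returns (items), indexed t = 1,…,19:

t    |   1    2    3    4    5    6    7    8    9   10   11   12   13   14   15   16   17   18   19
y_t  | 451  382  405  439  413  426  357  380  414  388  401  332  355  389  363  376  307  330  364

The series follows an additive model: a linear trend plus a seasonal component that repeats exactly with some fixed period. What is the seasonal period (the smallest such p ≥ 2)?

5

First differences y_{t+1} − y_t: -69, 23, 34, -26, 13, -69, 23, 34, -26, 13, -69, 23, …
The difference pattern repeats every 5 terms and not for any smaller step, so p = 5.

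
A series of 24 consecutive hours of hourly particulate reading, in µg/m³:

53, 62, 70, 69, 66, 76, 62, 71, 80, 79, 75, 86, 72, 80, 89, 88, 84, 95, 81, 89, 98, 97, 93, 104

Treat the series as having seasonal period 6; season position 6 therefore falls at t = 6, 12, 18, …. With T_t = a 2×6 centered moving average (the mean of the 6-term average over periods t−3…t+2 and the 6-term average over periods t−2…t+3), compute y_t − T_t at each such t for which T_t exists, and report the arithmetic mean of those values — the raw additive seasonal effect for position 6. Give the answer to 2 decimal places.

Season position 6 occurs at t = 6, 12, 18 (where T_t is defined).
t=6: T_6 = 69.8333; y_6 − T_6 = 76 − 69.8333 = 6.1667
t=12: T_12 = 79.4167; y_12 − T_12 = 86 − 79.4167 = 6.5833
t=18: T_18 = 88.4167; y_18 − T_18 = 95 − 88.4167 = 6.5833
Mean deviation: (6.1667 + 6.5833 + 6.5833) / 3 = 6.44

6.44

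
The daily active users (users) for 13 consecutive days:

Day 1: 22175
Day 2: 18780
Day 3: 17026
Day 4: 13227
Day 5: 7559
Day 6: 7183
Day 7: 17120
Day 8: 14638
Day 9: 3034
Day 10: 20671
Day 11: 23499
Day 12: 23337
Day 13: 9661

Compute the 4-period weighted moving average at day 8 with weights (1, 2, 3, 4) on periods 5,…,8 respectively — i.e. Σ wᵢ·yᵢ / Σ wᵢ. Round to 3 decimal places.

13183.700

Weighted sum: 1·7559 + 2·7183 + 3·17120 + 4·14638 = 7559 + 14366 + 51360 + 58552 = 131837
Weight total: 1 + 2 + 3 + 4 = 10
WMA = 131837 / 10 = 13183.700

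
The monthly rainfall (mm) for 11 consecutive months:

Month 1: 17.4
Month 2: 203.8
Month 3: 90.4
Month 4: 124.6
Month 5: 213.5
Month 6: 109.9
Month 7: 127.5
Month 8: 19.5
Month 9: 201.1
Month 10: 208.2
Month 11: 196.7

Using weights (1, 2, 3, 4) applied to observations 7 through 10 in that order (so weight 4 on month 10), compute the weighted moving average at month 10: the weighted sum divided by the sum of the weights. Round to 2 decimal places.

Weighted sum: 1·127.5 + 2·19.5 + 3·201.1 + 4·208.2 = 127.5 + 39.0 + 603.3 + 832.8 = 1602.6
Weight total: 1 + 2 + 3 + 4 = 10
WMA = 1602.6 / 10 = 160.26

160.26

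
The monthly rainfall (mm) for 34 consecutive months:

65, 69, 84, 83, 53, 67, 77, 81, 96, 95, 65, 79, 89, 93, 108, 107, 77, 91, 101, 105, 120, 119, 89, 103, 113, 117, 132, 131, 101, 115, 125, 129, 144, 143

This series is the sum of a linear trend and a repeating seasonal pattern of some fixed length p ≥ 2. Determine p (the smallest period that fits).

First differences y_{t+1} − y_t: 4, 15, -1, -30, 14, 10, 4, 15, -1, -30, 14, 10, 4, 15, …
The difference pattern repeats every 6 terms and not for any smaller step, so p = 6.

6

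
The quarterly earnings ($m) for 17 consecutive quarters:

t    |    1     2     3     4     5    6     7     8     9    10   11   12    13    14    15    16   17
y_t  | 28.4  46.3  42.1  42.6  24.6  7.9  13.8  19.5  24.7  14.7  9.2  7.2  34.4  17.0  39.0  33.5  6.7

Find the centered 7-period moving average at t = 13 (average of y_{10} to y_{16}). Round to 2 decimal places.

22.14

Sum of periods 10–16: 14.7 + 9.2 + 7.2 + 34.4 + 17.0 + 39.0 + 33.5 = 155.0
Divide by 7: 155.0 / 7 = 22.14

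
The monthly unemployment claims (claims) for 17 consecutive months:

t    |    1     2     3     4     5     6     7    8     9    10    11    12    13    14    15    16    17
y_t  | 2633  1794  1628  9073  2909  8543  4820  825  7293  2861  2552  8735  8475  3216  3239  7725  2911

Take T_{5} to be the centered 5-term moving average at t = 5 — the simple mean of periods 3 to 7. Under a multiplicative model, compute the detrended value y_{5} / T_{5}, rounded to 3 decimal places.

0.539

Trend T_5 = (1628 + 9073 + 2909 + 8543 + 4820) / 5 = 26973/5 = 5394.60000
Ratio to trend: 2909 / 5394.60000 = 0.539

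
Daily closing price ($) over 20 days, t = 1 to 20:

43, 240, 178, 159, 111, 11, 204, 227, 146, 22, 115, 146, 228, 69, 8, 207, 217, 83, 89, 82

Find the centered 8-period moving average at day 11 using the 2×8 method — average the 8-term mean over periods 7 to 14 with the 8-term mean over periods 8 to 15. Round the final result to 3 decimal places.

132.375

Sum over 7–14: 204 + 227 + 146 + 22 + 115 + 146 + 228 + 69 = 1157
Sum over 8–15: 227 + 146 + 22 + 115 + 146 + 228 + 69 + 8 = 961
CMA at t=11 = (1157 + 961) / (2·8) = 2118 / 16 = 132.375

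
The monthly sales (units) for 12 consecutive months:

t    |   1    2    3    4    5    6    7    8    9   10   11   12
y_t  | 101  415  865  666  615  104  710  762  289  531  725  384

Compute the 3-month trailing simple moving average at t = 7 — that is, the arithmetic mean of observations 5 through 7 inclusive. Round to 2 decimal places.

Sum of periods 5–7: 615 + 104 + 710 = 1429
Divide by 3: 1429 / 3 = 476.33

476.33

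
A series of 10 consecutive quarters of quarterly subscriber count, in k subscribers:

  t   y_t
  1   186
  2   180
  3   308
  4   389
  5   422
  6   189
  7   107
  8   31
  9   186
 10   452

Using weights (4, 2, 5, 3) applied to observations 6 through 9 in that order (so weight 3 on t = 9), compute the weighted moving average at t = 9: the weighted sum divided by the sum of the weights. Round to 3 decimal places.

120.214

Weighted sum: 4·189 + 2·107 + 5·31 + 3·186 = 756 + 214 + 155 + 558 = 1683
Weight total: 4 + 2 + 5 + 3 = 14
WMA = 1683 / 14 = 120.214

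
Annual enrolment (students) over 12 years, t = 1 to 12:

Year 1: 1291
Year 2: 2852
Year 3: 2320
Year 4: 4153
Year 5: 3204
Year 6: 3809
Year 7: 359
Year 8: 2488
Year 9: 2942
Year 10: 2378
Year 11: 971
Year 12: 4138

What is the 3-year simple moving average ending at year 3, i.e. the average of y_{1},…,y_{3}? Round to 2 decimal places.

Sum of periods 1–3: 1291 + 2852 + 2320 = 6463
Divide by 3: 6463 / 3 = 2154.33

2154.33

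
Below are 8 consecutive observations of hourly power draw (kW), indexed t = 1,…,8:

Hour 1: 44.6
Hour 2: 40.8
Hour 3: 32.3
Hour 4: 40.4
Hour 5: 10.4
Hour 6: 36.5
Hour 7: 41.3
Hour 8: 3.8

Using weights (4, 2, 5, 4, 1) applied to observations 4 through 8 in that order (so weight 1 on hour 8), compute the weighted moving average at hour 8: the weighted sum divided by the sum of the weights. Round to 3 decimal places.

33.369

Weighted sum: 4·40.4 + 2·10.4 + 5·36.5 + 4·41.3 + 1·3.8 = 161.6 + 20.8 + 182.5 + 165.2 + 3.8 = 533.9
Weight total: 4 + 2 + 5 + 4 + 1 = 16
WMA = 533.9 / 16 = 33.369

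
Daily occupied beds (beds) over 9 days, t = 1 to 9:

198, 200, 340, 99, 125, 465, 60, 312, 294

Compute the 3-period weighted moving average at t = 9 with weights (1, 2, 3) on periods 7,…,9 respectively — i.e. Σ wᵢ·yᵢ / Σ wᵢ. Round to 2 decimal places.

Weighted sum: 1·60 + 2·312 + 3·294 = 60 + 624 + 882 = 1566
Weight total: 1 + 2 + 3 = 6
WMA = 1566 / 6 = 261.00

261.00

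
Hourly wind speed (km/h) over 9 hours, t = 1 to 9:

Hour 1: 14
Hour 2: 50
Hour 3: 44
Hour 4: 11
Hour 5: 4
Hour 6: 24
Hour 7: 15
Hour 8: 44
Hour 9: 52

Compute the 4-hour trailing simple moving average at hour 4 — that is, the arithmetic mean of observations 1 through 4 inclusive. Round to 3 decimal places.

Sum of periods 1–4: 14 + 50 + 44 + 11 = 119
Divide by 4: 119 / 4 = 29.750

29.750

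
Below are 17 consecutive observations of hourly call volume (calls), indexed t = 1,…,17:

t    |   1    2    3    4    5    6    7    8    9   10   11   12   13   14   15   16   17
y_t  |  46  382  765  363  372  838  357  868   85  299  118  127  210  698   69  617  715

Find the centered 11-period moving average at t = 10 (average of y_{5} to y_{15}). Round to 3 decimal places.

Sum of periods 5–15: 372 + 838 + 357 + 868 + 85 + 299 + 118 + 127 + 210 + 698 + 69 = 4041
Divide by 11: 4041 / 11 = 367.364

367.364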